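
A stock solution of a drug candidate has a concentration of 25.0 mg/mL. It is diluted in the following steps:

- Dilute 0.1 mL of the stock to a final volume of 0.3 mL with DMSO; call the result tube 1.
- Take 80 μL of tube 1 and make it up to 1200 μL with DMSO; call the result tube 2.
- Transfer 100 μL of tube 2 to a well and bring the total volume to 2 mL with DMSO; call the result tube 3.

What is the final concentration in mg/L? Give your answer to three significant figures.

27.8 mg/L

Step 1: 0.1 mL brought to 0.3 mL → factor 0.3/0.1 = 3
Step 2: 80 μL brought to 1200 μL → factor 1200/80 = 15
Step 3: 100 μL brought to 2 mL → factor 2000/100 = 20
Overall dilution factor = 3 × 15 × 20 = 900
Final = 25.0 mg/mL / 900 = 0.02778 mg/mL = 27.8 mg/L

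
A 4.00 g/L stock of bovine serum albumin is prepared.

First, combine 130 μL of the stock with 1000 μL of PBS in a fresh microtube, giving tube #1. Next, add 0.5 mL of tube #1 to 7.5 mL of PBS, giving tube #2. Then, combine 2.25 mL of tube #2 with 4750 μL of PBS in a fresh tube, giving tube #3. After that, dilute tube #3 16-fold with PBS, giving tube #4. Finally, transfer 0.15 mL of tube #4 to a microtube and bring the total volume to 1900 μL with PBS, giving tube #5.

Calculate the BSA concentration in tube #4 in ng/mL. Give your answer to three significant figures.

Step 1: 130 μL + 1000 μL = 1130 μL total → factor 1130/130 = 8.6923
Step 2: 0.5 mL + 7.5 mL = 8 mL total → factor 8/0.5 = 16
Step 3: 2.25 mL + 4750 μL = 7 mL total → factor 7/2.25 = 3.1111
Step 4: 16-fold → factor 16
Dilution factor through tube #4 = 8.6923 × 16 × 3.1111 × 16 = 6922.9
[tube #4] = 4.00 g/L / 6922.9 = 0.0005778 g/L = 578 ng/mL

578 ng/mL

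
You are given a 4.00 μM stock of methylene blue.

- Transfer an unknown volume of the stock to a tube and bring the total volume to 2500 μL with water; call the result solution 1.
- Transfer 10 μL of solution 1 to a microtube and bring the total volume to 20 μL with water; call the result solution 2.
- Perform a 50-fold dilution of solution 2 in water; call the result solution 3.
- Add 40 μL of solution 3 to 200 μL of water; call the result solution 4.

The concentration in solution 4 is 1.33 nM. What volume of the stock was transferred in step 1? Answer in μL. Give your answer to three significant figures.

Step 1: v brought to 2500 μL → factor = 2500 μL/v
Step 2: 10 μL brought to 20 μL → factor 20/10 = 2
Step 3: 50-fold → factor 50
Step 4: 40 μL + 200 μL = 240 μL total → factor 240/40 = 6
Product of known-step factors = 600
Overall factor = 4.00 μM / (1.33 nM) = 3007.5
Step-1 factor = 3007.5 / 600 = 5.0125
v = 2500 μL / 5.0125 = 499 μL

499 μL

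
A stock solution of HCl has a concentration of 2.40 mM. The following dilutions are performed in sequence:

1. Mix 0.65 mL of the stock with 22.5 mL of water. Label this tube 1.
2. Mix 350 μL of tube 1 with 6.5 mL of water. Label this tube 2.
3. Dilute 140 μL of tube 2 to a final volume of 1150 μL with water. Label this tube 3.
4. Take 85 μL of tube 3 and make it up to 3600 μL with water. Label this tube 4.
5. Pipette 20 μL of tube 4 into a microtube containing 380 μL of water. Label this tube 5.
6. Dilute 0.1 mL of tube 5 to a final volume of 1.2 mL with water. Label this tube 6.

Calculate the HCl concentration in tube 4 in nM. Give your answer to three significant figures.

Step 1: 0.65 mL + 22.5 mL = 23.15 mL total → factor 23.15/0.65 = 35.615
Step 2: 350 μL + 6.5 mL = 6850 μL total → factor 6850/350 = 19.571
Step 3: 140 μL brought to 1150 μL → factor 1150/140 = 8.2143
Step 4: 85 μL brought to 3600 μL → factor 3600/85 = 42.353
Dilution factor through tube 4 = 35.615 × 19.571 × 8.2143 × 42.353 = 2.425 × 10^5
[tube 4] = 2.40 mM / 2.425 × 10^5 = 9.897 × 10^-6 mM = 9.90 nM

9.90 nM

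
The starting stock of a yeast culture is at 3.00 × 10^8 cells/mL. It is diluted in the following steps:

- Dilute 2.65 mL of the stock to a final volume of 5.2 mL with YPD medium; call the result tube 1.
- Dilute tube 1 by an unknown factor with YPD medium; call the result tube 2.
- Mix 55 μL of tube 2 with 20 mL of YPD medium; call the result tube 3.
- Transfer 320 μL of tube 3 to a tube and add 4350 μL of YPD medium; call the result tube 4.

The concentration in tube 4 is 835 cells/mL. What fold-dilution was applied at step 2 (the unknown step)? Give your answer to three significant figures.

34.4-fold

Step 1: 2.65 mL brought to 5.2 mL → factor 5.2/2.65 = 1.9623
Step 2: unknown factor x
Step 3: 55 μL + 20 mL = 20055 μL total → factor 20055/55 = 364.64
Step 4: 320 μL + 4350 μL = 4670 μL total → factor 4670/320 = 14.594
Product of known-step factors = 10442
Overall factor = 3.00 × 10^8 cells/mL / (835 cells/mL) = 3.5928 × 10^5
x = 3.5928 × 10^5 / 10442 = 34.4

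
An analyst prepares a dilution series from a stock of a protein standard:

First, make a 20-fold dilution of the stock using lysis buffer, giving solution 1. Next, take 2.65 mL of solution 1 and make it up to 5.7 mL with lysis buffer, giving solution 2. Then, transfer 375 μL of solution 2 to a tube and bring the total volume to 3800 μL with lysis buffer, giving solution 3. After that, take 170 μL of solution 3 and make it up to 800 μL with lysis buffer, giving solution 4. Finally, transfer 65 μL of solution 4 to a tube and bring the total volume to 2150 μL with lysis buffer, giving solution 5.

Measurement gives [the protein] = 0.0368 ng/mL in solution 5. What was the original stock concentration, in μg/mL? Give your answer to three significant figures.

2.50 μg/mL

Step 1: 20-fold → factor 20
Step 2: 2.65 mL brought to 5.7 mL → factor 5.7/2.65 = 2.1509
Step 3: 375 μL brought to 3800 μL → factor 3800/375 = 10.133
Step 4: 170 μL brought to 800 μL → factor 800/170 = 4.7059
Step 5: 65 μL brought to 2150 μL → factor 2150/65 = 33.077
Overall dilution factor = 20 × 2.1509 × 10.133 × 4.7059 × 33.077 = 67854
Stock = 0.0368 ng/mL × 67854 = 2497 ng/mL = 2.50 μg/mL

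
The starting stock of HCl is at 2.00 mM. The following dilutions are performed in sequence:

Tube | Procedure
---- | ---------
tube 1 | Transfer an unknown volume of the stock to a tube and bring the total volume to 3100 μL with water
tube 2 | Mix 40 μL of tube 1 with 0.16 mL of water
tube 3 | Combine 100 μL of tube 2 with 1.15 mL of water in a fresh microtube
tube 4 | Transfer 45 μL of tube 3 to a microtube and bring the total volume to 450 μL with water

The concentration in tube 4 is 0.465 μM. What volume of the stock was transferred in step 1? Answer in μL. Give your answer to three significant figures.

450 μL

Step 1: v brought to 3100 μL → factor = 3100 μL/v
Step 2: 40 μL + 0.16 mL = 200 μL total → factor 200/40 = 5
Step 3: 100 μL + 1.15 mL = 1250 μL total → factor 1250/100 = 12.5
Step 4: 45 μL brought to 450 μL → factor 450/45 = 10
Product of known-step factors = 625
Overall factor = 2.00 mM / (0.465 μM) = 4301.1
Step-1 factor = 4301.1 / 625 = 6.8817
v = 3100 μL / 6.8817 = 450 μL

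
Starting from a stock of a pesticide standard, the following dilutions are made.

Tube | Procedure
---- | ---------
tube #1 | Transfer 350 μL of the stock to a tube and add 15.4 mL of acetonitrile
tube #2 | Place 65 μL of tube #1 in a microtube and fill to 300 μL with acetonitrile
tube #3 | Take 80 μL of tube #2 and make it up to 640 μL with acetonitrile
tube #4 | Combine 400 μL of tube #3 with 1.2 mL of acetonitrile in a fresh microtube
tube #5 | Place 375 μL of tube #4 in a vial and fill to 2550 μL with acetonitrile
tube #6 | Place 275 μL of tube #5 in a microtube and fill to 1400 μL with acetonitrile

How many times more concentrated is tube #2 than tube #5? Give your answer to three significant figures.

218

Step 1: 350 μL + 15.4 mL = 15750 μL total → factor 15750/350 = 45
Step 2: 65 μL brought to 300 μL → factor 300/65 = 4.6154
Step 3: 80 μL brought to 640 μL → factor 640/80 = 8
Step 4: 400 μL + 1.2 mL = 1600 μL total → factor 1600/400 = 4
Step 5: 375 μL brought to 2550 μL → factor 2550/375 = 6.8
Dilution factor to tube #2 = 207.69; to tube #5 = 45194
[tube #2]/[tube #5] = (factor to tube #5)/(factor to tube #2) = 45194/207.69 = 218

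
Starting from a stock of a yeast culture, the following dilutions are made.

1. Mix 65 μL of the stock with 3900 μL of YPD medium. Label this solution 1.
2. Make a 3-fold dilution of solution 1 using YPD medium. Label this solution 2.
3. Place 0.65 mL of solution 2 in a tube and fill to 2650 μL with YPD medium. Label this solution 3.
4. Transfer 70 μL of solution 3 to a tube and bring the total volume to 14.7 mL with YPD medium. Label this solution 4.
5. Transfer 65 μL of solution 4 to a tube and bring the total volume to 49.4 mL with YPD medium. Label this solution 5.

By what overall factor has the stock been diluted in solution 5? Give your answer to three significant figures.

1.19 × 10^8

Step 1: 65 μL + 3900 μL = 3965 μL total → factor 3965/65 = 61
Step 2: 3-fold → factor 3
Step 3: 0.65 mL brought to 2650 μL → factor 2.65/0.65 = 4.0769
Step 4: 70 μL brought to 14.7 mL → factor 14700/70 = 210
Step 5: 65 μL brought to 49.4 mL → factor 49400/65 = 760
Overall dilution factor = 61 × 3 × 4.0769 × 210 × 760 = 1.1907 × 10^8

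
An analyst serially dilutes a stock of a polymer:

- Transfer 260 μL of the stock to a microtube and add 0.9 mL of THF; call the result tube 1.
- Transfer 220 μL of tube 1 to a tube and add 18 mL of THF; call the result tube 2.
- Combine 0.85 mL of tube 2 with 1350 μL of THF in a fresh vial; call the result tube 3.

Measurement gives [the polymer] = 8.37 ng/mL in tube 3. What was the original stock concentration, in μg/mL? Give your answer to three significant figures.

8.00 μg/mL

Step 1: 260 μL + 0.9 mL = 1160 μL total → factor 1160/260 = 4.4615
Step 2: 220 μL + 18 mL = 18220 μL total → factor 18220/220 = 82.818
Step 3: 0.85 mL + 1350 μL = 2.2 mL total → factor 2.2/0.85 = 2.5882
Overall dilution factor = 4.4615 × 82.818 × 2.5882 = 956.34
Stock = 8.37 ng/mL × 956.34 = 8005 ng/mL = 8.00 μg/mL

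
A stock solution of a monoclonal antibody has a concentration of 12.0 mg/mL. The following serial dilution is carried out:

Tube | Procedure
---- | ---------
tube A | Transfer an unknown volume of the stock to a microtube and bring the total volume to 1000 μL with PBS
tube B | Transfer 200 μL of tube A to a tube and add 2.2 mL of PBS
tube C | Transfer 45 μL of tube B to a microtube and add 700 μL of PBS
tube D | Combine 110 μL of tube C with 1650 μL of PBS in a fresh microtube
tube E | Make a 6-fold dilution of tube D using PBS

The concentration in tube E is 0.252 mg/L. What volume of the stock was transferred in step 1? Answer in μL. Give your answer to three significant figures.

Step 1: v brought to 1000 μL → factor = 1000 μL/v
Step 2: 200 μL + 2.2 mL = 2400 μL total → factor 2400/200 = 12
Step 3: 45 μL + 700 μL = 745 μL total → factor 745/45 = 16.556
Step 4: 110 μL + 1650 μL = 1760 μL total → factor 1760/110 = 16
Step 5: 6-fold → factor 6
Product of known-step factors = 19072
Overall factor = 12.0 mg/mL / (0.252 mg/L) = 47619
Step-1 factor = 47619 / 19072 = 2.4968
v = 1000 μL / 2.4968 = 401 μL

401 μL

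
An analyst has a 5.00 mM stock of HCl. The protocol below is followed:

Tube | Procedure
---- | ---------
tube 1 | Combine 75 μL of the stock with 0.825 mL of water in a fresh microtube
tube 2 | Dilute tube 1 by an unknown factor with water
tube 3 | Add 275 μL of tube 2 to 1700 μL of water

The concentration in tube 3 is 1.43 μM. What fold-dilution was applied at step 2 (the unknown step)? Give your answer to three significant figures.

40.6-fold

Step 1: 75 μL + 0.825 mL = 900 μL total → factor 900/75 = 12
Step 2: unknown factor x
Step 3: 275 μL + 1700 μL = 1975 μL total → factor 1975/275 = 7.1818
Product of known-step factors = 86.182
Overall factor = 5.00 mM / (1.43 μM) = 3496.5
x = 3496.5 / 86.182 = 40.6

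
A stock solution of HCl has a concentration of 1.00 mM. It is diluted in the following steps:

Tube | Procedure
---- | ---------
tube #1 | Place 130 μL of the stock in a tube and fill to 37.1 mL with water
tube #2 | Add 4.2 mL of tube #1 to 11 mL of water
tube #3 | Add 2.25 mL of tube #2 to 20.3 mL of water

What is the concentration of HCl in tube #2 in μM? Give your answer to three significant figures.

0.968 μM

Step 1: 130 μL brought to 37.1 mL → factor 37100/130 = 285.38
Step 2: 4.2 mL + 11 mL = 15.2 mL total → factor 15.2/4.2 = 3.619
Dilution factor through tube #2 = 285.38 × 3.619 = 1032.8
[tube #2] = 1.00 mM / 1032.8 = 0.0009682 mM = 0.968 μM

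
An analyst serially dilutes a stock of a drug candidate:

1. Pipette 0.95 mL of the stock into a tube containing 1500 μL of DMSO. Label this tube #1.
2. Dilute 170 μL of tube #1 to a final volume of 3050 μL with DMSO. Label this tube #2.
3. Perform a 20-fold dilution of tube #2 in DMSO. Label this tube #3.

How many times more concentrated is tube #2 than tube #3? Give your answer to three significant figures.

20.0

Step 1: 0.95 mL + 1500 μL = 2.45 mL total → factor 2.45/0.95 = 2.5789
Step 2: 170 μL brought to 3050 μL → factor 3050/170 = 17.941
Step 3: 20-fold → factor 20
Dilution factor to tube #2 = 46.269; to tube #3 = 925.39
[tube #2]/[tube #3] = (factor to tube #3)/(factor to tube #2) = 925.39/46.269 = 20.0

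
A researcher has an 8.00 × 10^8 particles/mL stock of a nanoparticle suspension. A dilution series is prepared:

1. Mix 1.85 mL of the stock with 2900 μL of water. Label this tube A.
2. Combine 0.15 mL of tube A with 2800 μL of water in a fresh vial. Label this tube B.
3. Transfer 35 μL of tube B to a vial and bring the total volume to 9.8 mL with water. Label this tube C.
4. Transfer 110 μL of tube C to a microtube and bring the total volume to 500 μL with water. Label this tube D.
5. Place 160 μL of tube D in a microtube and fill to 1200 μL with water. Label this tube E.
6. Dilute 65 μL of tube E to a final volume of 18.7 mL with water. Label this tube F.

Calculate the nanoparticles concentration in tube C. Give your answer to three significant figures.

Step 1: 1.85 mL + 2900 μL = 4.75 mL total → factor 4.75/1.85 = 2.5676
Step 2: 0.15 mL + 2800 μL = 2.95 mL total → factor 2.95/0.15 = 19.667
Step 3: 35 μL brought to 9.8 mL → factor 9800/35 = 280
Dilution factor through tube C = 2.5676 × 19.667 × 280 = 14139
[tube C] = 8.00 × 10^8 particles/mL / 14139 = 5.66 × 10^4 particles/mL

5.66 × 10^4 particles/mL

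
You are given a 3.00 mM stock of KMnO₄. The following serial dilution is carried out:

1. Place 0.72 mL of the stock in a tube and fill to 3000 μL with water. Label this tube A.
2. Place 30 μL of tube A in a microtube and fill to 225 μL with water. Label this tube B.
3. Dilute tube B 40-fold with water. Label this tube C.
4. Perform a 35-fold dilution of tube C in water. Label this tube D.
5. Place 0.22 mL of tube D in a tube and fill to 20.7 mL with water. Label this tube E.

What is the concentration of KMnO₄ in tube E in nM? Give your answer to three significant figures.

0.729 nM

Step 1: 0.72 mL brought to 3000 μL → factor 3/0.72 = 4.1667
Step 2: 30 μL brought to 225 μL → factor 225/30 = 7.5
Step 3: 40-fold → factor 40
Step 4: 35-fold → factor 35
Step 5: 0.22 mL brought to 20.7 mL → factor 20.7/0.22 = 94.091
Overall dilution factor = 4.1667 × 7.5 × 40 × 35 × 94.091 = 4.1165 × 10^6
Final = 3.00 mM / 4.1165 × 10^6 = 7.288 × 10^-7 mM = 0.729 nM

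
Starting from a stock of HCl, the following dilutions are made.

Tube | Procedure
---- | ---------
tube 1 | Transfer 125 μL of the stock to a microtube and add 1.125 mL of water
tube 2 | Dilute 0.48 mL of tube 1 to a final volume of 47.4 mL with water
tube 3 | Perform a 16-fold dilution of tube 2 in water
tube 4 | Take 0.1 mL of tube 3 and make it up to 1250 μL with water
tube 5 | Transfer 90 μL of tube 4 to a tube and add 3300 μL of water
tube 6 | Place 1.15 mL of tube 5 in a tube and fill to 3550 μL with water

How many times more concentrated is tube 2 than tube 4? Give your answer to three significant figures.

200

Step 1: 125 μL + 1.125 mL = 1250 μL total → factor 1250/125 = 10
Step 2: 0.48 mL brought to 47.4 mL → factor 47.4/0.48 = 98.75
Step 3: 16-fold → factor 16
Step 4: 0.1 mL brought to 1250 μL → factor 1.25/0.1 = 12.5
Dilution factor to tube 2 = 987.5; to tube 4 = 1.975 × 10^5
[tube 2]/[tube 4] = (factor to tube 4)/(factor to tube 2) = 1.975 × 10^5/987.5 = 200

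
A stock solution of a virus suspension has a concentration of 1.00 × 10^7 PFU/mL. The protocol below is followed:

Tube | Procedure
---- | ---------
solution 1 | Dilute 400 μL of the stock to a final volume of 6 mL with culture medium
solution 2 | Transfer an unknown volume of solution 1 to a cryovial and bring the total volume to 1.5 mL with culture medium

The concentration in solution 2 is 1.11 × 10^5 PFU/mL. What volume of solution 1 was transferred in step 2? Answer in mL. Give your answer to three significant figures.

0.250 mL

Step 1: 400 μL brought to 6 mL → factor 6000/400 = 15
Step 2: v brought to 1.5 mL → factor = 1.5 mL/v
Product of known-step factors = 15
Overall factor = 1.00 × 10^7 PFU/mL / (1.11 × 10^5 PFU/mL) = 90.09
Step-2 factor = 90.09 / 15 = 6.006
v = 1.5 mL / 6.006 = 0.250 mL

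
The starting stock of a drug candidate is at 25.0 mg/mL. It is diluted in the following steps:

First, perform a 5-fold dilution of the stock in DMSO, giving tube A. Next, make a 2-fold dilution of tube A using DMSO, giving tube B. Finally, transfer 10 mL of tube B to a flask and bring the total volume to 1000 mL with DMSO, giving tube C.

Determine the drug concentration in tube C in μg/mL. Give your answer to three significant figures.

Step 1: 5-fold → factor 5
Step 2: 2-fold → factor 2
Step 3: 10 mL brought to 1000 mL → factor 1000/10 = 100
Overall dilution factor = 5 × 2 × 100 = 1000
Final = 25.0 mg/mL / 1000 = 0.02500 mg/mL = 25.0 μg/mL

25.0 μg/mL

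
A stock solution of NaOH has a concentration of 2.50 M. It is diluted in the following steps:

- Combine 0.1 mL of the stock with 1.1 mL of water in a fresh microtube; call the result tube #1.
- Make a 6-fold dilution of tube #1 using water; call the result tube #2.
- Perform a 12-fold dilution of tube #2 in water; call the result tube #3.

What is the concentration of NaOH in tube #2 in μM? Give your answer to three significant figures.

Step 1: 0.1 mL + 1.1 mL = 1.2 mL total → factor 1.2/0.1 = 12
Step 2: 6-fold → factor 6
Dilution factor through tube #2 = 12 × 6 = 72
[tube #2] = 2.50 M / 72 = 0.03472 M = 3.47 × 10^4 μM

3.47 × 10^4 μM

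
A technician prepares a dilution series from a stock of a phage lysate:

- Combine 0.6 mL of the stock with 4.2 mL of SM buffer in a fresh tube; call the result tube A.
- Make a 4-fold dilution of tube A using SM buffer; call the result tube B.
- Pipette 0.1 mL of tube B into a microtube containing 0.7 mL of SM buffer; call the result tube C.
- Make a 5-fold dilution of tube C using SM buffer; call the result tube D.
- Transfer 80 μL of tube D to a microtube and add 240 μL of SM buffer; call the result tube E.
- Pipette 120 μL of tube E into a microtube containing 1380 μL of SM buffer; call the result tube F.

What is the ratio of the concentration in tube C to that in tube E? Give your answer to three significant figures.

20.0

Step 1: 0.6 mL + 4.2 mL = 4.8 mL total → factor 4.8/0.6 = 8
Step 2: 4-fold → factor 4
Step 3: 0.1 mL + 0.7 mL = 0.8 mL total → factor 0.8/0.1 = 8
Step 4: 5-fold → factor 5
Step 5: 80 μL + 240 μL = 320 μL total → factor 320/80 = 4
Dilution factor to tube C = 256; to tube E = 5120
[tube C]/[tube E] = (factor to tube E)/(factor to tube C) = 5120/256 = 20.0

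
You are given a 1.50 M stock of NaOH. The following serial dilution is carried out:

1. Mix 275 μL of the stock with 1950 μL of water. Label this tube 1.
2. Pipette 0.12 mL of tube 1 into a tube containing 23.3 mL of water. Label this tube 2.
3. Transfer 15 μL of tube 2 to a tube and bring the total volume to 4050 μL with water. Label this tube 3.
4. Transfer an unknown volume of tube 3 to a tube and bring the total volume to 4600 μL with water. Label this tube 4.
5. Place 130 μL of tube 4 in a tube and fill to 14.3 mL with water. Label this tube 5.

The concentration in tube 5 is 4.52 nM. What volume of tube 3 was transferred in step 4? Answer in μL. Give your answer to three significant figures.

650 μL

Step 1: 275 μL + 1950 μL = 2225 μL total → factor 2225/275 = 8.0909
Step 2: 0.12 mL + 23.3 mL = 23.42 mL total → factor 23.42/0.12 = 195.17
Step 3: 15 μL brought to 4050 μL → factor 4050/15 = 270
Step 4: v brought to 4600 μL → factor = 4600 μL/v
Step 5: 130 μL brought to 14.3 mL → factor 14300/130 = 110
Product of known-step factors = 4.6899 × 10^7
Overall factor = 1.50 M / (4.52 nM) = 3.3186 × 10^8
Step-4 factor = 3.3186 × 10^8 / 4.6899 × 10^7 = 7.0761
v = 4600 μL / 7.0761 = 650 μL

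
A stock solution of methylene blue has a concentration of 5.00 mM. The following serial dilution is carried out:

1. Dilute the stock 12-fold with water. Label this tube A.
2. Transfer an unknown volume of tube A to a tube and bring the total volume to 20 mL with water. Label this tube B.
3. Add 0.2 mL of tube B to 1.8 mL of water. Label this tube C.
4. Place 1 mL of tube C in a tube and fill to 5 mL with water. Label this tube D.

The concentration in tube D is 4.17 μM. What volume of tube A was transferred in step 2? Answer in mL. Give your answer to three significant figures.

Step 1: 12-fold → factor 12
Step 2: v brought to 20 mL → factor = 20 mL/v
Step 3: 0.2 mL + 1.8 mL = 2 mL total → factor 2/0.2 = 10
Step 4: 1 mL brought to 5 mL → factor 5/1 = 5
Product of known-step factors = 600
Overall factor = 5.00 mM / (4.17 μM) = 1199
Step-2 factor = 1199 / 600 = 1.9984
v = 20 mL / 1.9984 = 10.0 mL

10.0 mL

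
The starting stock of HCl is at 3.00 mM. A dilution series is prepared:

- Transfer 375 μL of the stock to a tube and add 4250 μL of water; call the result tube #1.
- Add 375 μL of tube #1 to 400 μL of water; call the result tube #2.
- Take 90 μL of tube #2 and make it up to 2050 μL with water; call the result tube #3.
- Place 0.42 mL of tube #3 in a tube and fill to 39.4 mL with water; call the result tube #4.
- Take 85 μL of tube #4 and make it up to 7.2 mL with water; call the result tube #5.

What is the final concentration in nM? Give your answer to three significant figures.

0.650 nM

Step 1: 375 μL + 4250 μL = 4625 μL total → factor 4625/375 = 12.333
Step 2: 375 μL + 400 μL = 775 μL total → factor 775/375 = 2.0667
Step 3: 90 μL brought to 2050 μL → factor 2050/90 = 22.778
Step 4: 0.42 mL brought to 39.4 mL → factor 39.4/0.42 = 93.81
Step 5: 85 μL brought to 7.2 mL → factor 7200/85 = 84.706
Overall dilution factor = 12.333 × 2.0667 × 22.778 × 93.81 × 84.706 = 4.6134 × 10^6
Final = 3.00 mM / 4.6134 × 10^6 = 6.503 × 10^-7 mM = 0.650 nM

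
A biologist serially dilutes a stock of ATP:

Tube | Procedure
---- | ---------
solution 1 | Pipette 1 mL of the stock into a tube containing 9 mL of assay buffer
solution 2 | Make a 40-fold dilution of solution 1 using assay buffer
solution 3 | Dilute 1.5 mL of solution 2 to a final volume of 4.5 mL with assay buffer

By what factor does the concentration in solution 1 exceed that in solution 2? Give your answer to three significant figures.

Step 1: 1 mL + 9 mL = 10 mL total → factor 10/1 = 10
Step 2: 40-fold → factor 40
Dilution factor to solution 1 = 10; to solution 2 = 400
[solution 1]/[solution 2] = (factor to solution 2)/(factor to solution 1) = 400/10 = 40.0

40.0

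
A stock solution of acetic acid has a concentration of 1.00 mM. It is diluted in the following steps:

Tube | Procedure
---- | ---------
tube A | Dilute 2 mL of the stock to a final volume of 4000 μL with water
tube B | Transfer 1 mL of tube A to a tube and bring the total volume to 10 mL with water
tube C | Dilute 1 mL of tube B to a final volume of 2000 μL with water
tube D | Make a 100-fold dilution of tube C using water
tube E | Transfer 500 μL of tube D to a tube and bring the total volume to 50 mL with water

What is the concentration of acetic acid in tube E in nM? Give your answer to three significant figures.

2.50 nM

Step 1: 2 mL brought to 4000 μL → factor 4/2 = 2
Step 2: 1 mL brought to 10 mL → factor 10/1 = 10
Step 3: 1 mL brought to 2000 μL → factor 2/1 = 2
Step 4: 100-fold → factor 100
Step 5: 500 μL brought to 50 mL → factor 50000/500 = 100
Overall dilution factor = 2 × 10 × 2 × 100 × 100 = 4 × 10^5
Final = 1.00 mM / 4 × 10^5 = 2.500 × 10^-6 mM = 2.50 nM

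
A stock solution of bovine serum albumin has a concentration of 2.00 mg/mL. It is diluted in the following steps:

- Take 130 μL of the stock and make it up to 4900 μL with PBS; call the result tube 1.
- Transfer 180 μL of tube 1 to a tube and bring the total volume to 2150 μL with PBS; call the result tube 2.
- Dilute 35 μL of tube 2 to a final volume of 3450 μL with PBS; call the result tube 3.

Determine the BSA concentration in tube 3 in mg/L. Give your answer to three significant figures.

Step 1: 130 μL brought to 4900 μL → factor 4900/130 = 37.692
Step 2: 180 μL brought to 2150 μL → factor 2150/180 = 11.944
Step 3: 35 μL brought to 3450 μL → factor 3450/35 = 98.571
Overall dilution factor = 37.692 × 11.944 × 98.571 = 44378
Final = 2.00 mg/mL / 44378 = 4.507 × 10^-5 mg/mL = 0.0451 mg/L

0.0451 mg/L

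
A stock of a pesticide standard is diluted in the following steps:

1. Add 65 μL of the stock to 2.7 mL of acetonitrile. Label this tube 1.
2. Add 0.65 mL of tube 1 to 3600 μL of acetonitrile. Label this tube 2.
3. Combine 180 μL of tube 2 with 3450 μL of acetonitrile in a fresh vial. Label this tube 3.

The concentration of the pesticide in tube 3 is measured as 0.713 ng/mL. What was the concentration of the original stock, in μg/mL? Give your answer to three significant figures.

4.00 μg/mL

Step 1: 65 μL + 2.7 mL = 2765 μL total → factor 2765/65 = 42.538
Step 2: 0.65 mL + 3600 μL = 4.25 mL total → factor 4.25/0.65 = 6.5385
Step 3: 180 μL + 3450 μL = 3630 μL total → factor 3630/180 = 20.167
Overall dilution factor = 42.538 × 6.5385 × 20.167 = 5609.1
Stock = 0.713 ng/mL × 5609.1 = 3999 ng/mL = 4.00 μg/mL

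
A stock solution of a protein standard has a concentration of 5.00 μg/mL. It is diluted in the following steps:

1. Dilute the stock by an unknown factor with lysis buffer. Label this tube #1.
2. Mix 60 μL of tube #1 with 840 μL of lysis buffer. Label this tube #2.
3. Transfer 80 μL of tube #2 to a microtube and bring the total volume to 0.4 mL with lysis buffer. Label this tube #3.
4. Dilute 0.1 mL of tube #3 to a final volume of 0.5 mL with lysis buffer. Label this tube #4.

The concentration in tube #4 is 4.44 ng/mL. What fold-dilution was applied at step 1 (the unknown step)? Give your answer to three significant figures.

Step 1: unknown factor x
Step 2: 60 μL + 840 μL = 900 μL total → factor 900/60 = 15
Step 3: 80 μL brought to 0.4 mL → factor 400/80 = 5
Step 4: 0.1 mL brought to 0.5 mL → factor 0.5/0.1 = 5
Product of known-step factors = 375
Overall factor = 5.00 μg/mL / (4.44 ng/mL) = 1126.1
x = 1126.1 / 375 = 3.00

3.00-fold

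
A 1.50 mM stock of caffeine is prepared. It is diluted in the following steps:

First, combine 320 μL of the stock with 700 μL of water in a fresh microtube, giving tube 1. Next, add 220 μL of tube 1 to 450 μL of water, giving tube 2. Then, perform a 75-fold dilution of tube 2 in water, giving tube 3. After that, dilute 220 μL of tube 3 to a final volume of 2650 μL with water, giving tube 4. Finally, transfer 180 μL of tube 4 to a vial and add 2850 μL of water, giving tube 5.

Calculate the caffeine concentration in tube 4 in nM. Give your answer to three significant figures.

171 nM

Step 1: 320 μL + 700 μL = 1020 μL total → factor 1020/320 = 3.1875
Step 2: 220 μL + 450 μL = 670 μL total → factor 670/220 = 3.0455
Step 3: 75-fold → factor 75
Step 4: 220 μL brought to 2650 μL → factor 2650/220 = 12.045
Dilution factor through tube 4 = 3.1875 × 3.0455 × 75 × 12.045 = 8769.7
[tube 4] = 1.50 mM / 8769.7 = 0.0001710 mM = 171 nM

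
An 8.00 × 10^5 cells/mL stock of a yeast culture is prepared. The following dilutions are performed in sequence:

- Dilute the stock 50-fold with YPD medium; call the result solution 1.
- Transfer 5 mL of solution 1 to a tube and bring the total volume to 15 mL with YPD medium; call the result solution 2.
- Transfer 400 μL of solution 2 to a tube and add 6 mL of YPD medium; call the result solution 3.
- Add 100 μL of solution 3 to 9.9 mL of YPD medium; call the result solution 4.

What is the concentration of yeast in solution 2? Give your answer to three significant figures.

Step 1: 50-fold → factor 50
Step 2: 5 mL brought to 15 mL → factor 15/5 = 3
Dilution factor through solution 2 = 50 × 3 = 150
[solution 2] = 8.00 × 10^5 cells/mL / 150 = 5.33 × 10^3 cells/mL

5.33 × 10^3 cells/mL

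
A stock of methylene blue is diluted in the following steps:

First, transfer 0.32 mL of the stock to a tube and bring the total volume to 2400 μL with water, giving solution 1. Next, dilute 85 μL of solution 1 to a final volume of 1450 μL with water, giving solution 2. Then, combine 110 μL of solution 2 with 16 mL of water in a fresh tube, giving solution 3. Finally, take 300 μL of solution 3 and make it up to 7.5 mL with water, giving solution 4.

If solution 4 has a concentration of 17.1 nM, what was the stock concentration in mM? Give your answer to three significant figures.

Step 1: 0.32 mL brought to 2400 μL → factor 2.4/0.32 = 7.5
Step 2: 85 μL brought to 1450 μL → factor 1450/85 = 17.059
Step 3: 110 μL + 16 mL = 16110 μL total → factor 16110/110 = 146.45
Step 4: 300 μL brought to 7.5 mL → factor 7500/300 = 25
Overall dilution factor = 7.5 × 17.059 × 146.45 × 25 = 4.6844 × 10^5
Stock = 17.1 nM × 4.6844 × 10^5 = 8.010 × 10^6 nM = 8.01 mM

8.01 mM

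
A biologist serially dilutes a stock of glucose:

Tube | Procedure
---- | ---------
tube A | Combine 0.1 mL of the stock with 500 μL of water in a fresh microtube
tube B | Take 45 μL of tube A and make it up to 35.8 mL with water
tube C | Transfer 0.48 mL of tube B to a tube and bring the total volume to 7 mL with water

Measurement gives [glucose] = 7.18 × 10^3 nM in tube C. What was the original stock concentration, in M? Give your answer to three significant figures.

0.500 M

Step 1: 0.1 mL + 500 μL = 0.6 mL total → factor 0.6/0.1 = 6
Step 2: 45 μL brought to 35.8 mL → factor 35800/45 = 795.56
Step 3: 0.48 mL brought to 7 mL → factor 7/0.48 = 14.583
Overall dilution factor = 6 × 795.56 × 14.583 = 69611
Stock = 7.18 × 10^3 nM × 69611 = 4.998 × 10^8 nM = 0.500 M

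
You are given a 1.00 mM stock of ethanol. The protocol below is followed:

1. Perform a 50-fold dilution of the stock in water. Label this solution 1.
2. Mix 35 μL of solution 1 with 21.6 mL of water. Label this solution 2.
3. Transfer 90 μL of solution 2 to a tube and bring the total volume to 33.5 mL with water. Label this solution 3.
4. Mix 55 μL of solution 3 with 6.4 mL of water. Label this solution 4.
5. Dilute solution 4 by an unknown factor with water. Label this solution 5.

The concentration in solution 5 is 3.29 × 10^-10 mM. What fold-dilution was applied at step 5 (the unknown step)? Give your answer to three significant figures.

Step 1: 50-fold → factor 50
Step 2: 35 μL + 21.6 mL = 21635 μL total → factor 21635/35 = 618.14
Step 3: 90 μL brought to 33.5 mL → factor 33500/90 = 372.22
Step 4: 55 μL + 6.4 mL = 6455 μL total → factor 6455/55 = 117.36
Step 5: unknown factor x
Product of known-step factors = 1.3502 × 10^9
Overall factor = 1.00 mM / (3.29 × 10^-10 mM) = 3.0395 × 10^9
x = 3.0395 × 10^9 / 1.3502 × 10^9 = 2.25

2.25-fold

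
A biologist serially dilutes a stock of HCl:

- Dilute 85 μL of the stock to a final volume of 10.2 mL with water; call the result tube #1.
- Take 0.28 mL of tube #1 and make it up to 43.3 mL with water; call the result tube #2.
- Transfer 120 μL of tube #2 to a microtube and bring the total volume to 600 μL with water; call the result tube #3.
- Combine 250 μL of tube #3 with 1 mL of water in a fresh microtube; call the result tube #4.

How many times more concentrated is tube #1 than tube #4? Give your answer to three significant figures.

Step 1: 85 μL brought to 10.2 mL → factor 10200/85 = 120
Step 2: 0.28 mL brought to 43.3 mL → factor 43.3/0.28 = 154.64
Step 3: 120 μL brought to 600 μL → factor 600/120 = 5
Step 4: 250 μL + 1 mL = 1250 μL total → factor 1250/250 = 5
Dilution factor to tube #1 = 120; to tube #4 = 4.6393 × 10^5
[tube #1]/[tube #4] = (factor to tube #4)/(factor to tube #1) = 4.6393 × 10^5/120 = 3.87 × 10^3

3.87 × 10^3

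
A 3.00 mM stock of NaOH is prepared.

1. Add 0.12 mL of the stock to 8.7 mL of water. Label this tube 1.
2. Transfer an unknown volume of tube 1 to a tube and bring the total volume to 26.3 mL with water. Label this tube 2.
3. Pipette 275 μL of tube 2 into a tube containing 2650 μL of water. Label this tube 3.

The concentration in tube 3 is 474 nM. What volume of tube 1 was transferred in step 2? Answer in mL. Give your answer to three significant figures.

Step 1: 0.12 mL + 8.7 mL = 8.82 mL total → factor 8.82/0.12 = 73.5
Step 2: v brought to 26.3 mL → factor = 26.3 mL/v
Step 3: 275 μL + 2650 μL = 2925 μL total → factor 2925/275 = 10.636
Product of known-step factors = 781.77
Overall factor = 3.00 mM / (474 nM) = 6329.1
Step-2 factor = 6329.1 / 781.77 = 8.0958
v = 26.3 mL / 8.0958 = 3.25 mL

3.25 mL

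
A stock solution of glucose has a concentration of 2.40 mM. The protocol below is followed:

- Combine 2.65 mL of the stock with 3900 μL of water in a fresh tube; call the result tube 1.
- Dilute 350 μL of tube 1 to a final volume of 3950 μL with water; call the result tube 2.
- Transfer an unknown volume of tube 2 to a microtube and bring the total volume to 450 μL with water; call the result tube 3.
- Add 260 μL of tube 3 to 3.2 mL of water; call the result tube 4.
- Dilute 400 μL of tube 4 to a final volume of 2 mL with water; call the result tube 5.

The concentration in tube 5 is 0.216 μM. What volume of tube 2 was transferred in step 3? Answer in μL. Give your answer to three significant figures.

Step 1: 2.65 mL + 3900 μL = 6.55 mL total → factor 6.55/2.65 = 2.4717
Step 2: 350 μL brought to 3950 μL → factor 3950/350 = 11.286
Step 3: v brought to 450 μL → factor = 450 μL/v
Step 4: 260 μL + 3.2 mL = 3460 μL total → factor 3460/260 = 13.308
Step 5: 400 μL brought to 2 mL → factor 2000/400 = 5
Product of known-step factors = 1856.1
Overall factor = 2.40 mM / (0.216 μM) = 11111
Step-3 factor = 11111 / 1856.1 = 5.9863
v = 450 μL / 5.9863 = 75.2 μL

75.2 μL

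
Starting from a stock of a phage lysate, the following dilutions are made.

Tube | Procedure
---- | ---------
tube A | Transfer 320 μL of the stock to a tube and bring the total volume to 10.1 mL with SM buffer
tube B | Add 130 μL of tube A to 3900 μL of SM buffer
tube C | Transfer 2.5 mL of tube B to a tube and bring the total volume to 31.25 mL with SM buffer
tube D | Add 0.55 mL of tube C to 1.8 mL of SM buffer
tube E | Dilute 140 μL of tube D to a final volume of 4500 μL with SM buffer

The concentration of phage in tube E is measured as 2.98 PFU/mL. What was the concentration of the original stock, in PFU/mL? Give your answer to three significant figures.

Step 1: 320 μL brought to 10.1 mL → factor 10100/320 = 31.562
Step 2: 130 μL + 3900 μL = 4030 μL total → factor 4030/130 = 31
Step 3: 2.5 mL brought to 31.25 mL → factor 31.25/2.5 = 12.5
Step 4: 0.55 mL + 1.8 mL = 2.35 mL total → factor 2.35/0.55 = 4.2727
Step 5: 140 μL brought to 4500 μL → factor 4500/140 = 32.143
Overall dilution factor = 31.562 × 31 × 12.5 × 4.2727 × 32.143 = 1.6797 × 10^6
Stock = 2.98 PFU/mL × 1.6797 × 10^6 = 5.01 × 10^6 PFU/mL

5.01 × 10^6 PFU/mL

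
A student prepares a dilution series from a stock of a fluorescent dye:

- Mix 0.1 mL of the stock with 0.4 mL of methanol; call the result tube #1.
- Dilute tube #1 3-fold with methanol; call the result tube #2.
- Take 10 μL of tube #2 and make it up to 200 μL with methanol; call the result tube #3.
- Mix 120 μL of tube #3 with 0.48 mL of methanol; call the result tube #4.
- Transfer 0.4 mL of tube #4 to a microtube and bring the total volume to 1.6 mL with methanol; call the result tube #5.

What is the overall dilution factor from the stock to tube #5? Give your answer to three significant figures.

6.00 × 10^3

Step 1: 0.1 mL + 0.4 mL = 0.5 mL total → factor 0.5/0.1 = 5
Step 2: 3-fold → factor 3
Step 3: 10 μL brought to 200 μL → factor 200/10 = 20
Step 4: 120 μL + 0.48 mL = 600 μL total → factor 600/120 = 5
Step 5: 0.4 mL brought to 1.6 mL → factor 1.6/0.4 = 4
Overall dilution factor = 5 × 3 × 20 × 5 × 4 = 6000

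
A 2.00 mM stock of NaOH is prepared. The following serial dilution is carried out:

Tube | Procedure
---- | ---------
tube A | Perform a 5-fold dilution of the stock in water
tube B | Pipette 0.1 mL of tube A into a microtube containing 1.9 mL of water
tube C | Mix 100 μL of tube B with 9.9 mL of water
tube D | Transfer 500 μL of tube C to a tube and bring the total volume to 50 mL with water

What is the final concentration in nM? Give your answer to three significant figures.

Step 1: 5-fold → factor 5
Step 2: 0.1 mL + 1.9 mL = 2 mL total → factor 2/0.1 = 20
Step 3: 100 μL + 9.9 mL = 10000 μL total → factor 10000/100 = 100
Step 4: 500 μL brought to 50 mL → factor 50000/500 = 100
Overall dilution factor = 5 × 20 × 100 × 100 = 1 × 10^6
Final = 2.00 mM / 1 × 10^6 = 2.000 × 10^-6 mM = 2.00 nM

2.00 nM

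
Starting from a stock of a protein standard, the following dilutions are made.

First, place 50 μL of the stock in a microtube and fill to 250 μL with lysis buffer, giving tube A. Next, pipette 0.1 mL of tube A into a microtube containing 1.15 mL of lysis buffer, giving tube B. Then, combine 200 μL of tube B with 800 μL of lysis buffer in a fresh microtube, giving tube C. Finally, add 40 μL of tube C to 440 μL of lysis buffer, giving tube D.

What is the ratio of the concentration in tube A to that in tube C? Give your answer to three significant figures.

62.5

Step 1: 50 μL brought to 250 μL → factor 250/50 = 5
Step 2: 0.1 mL + 1.15 mL = 1.25 mL total → factor 1.25/0.1 = 12.5
Step 3: 200 μL + 800 μL = 1000 μL total → factor 1000/200 = 5
Dilution factor to tube A = 5; to tube C = 312.5
[tube A]/[tube C] = (factor to tube C)/(factor to tube A) = 312.5/5 = 62.5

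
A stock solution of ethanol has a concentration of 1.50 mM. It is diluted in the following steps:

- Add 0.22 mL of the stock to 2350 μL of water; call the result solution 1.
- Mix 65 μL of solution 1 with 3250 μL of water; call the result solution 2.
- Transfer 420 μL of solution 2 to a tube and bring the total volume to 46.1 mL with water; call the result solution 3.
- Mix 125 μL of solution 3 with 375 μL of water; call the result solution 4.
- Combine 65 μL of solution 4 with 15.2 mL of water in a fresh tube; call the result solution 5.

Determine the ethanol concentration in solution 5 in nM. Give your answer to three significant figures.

0.0244 nM

Step 1: 0.22 mL + 2350 μL = 2.57 mL total → factor 2.57/0.22 = 11.682
Step 2: 65 μL + 3250 μL = 3315 μL total → factor 3315/65 = 51
Step 3: 420 μL brought to 46.1 mL → factor 46100/420 = 109.76
Step 4: 125 μL + 375 μL = 500 μL total → factor 500/125 = 4
Step 5: 65 μL + 15.2 mL = 15265 μL total → factor 15265/65 = 234.85
Overall dilution factor = 11.682 × 51 × 109.76 × 4 × 234.85 = 6.1429 × 10^7
Final = 1.50 mM / 6.1429 × 10^7 = 2.442 × 10^-8 mM = 0.0244 nM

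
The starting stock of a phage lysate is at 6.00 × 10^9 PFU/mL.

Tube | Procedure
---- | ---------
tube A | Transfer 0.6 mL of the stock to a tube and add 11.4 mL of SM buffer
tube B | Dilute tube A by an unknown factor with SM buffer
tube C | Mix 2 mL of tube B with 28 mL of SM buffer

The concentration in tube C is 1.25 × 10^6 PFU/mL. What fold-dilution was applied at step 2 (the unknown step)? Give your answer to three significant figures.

Step 1: 0.6 mL + 11.4 mL = 12 mL total → factor 12/0.6 = 20
Step 2: unknown factor x
Step 3: 2 mL + 28 mL = 30 mL total → factor 30/2 = 15
Product of known-step factors = 300
Overall factor = 6.00 × 10^9 PFU/mL / (1.25 × 10^6 PFU/mL) = 4800
x = 4800 / 300 = 16.0

16.0-fold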